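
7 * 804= 5628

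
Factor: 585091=13^1*45007^1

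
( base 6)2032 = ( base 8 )704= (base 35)CW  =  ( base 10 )452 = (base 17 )19A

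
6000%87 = 84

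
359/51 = 7 + 2/51 = 7.04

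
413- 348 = 65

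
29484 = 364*81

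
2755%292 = 127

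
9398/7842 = 4699/3921 = 1.20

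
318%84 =66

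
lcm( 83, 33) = 2739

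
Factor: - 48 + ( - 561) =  - 609 = - 3^1*7^1*29^1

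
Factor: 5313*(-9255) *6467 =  - 3^2*5^1*7^1*11^1*23^1*29^1*223^1*617^1 = -317994127605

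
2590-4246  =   - 1656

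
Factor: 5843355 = 3^1*5^1*7^1 * 19^1*29^1*101^1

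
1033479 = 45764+987715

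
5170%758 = 622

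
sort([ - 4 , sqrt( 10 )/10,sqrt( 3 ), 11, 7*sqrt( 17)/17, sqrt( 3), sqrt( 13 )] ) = [ - 4, sqrt(10) /10, 7*sqrt( 17) /17,sqrt( 3 ),sqrt( 3 ),  sqrt(13),11] 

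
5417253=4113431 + 1303822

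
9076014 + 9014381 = 18090395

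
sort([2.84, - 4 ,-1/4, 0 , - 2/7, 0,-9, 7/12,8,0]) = [ - 9,-4, - 2/7, - 1/4,0,0,0, 7/12, 2.84,8 ] 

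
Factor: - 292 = - 2^2*73^1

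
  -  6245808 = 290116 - 6535924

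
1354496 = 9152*148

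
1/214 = 1/214  =  0.00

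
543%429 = 114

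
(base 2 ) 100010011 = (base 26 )AF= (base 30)95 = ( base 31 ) 8r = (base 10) 275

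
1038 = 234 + 804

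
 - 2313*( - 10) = 23130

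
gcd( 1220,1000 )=20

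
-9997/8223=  - 9997/8223 = - 1.22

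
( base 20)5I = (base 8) 166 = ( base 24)4m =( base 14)86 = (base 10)118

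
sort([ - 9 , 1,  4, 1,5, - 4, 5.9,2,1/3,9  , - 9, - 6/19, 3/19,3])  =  [ - 9, - 9, -4 , - 6/19,3/19,1/3, 1, 1, 2,  3, 4 , 5, 5.9, 9] 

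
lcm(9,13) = 117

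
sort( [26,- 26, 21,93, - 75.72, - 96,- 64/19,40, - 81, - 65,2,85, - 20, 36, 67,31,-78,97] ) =[-96, - 81, - 78, - 75.72, - 65, - 26, - 20, - 64/19, 2,21, 26, 31,36, 40,  67, 85,93,97 ] 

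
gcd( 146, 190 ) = 2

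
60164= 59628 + 536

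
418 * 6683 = 2793494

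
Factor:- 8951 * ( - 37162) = 332637062= 2^1*17^1 * 1093^1*8951^1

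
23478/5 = 23478/5 = 4695.60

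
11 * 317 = 3487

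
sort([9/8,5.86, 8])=[ 9/8,  5.86,8]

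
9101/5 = 9101/5 =1820.20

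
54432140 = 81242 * 670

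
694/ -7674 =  -347/3837 = -0.09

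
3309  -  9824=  - 6515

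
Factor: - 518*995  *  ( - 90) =2^2*3^2*5^2*7^1*37^1*199^1 = 46386900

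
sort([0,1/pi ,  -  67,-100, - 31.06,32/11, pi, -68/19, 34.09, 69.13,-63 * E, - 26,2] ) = [ - 63 * E, - 100, - 67, - 31.06,-26, - 68/19, 0,1/pi,2, 32/11, pi,34.09,69.13]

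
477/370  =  477/370=1.29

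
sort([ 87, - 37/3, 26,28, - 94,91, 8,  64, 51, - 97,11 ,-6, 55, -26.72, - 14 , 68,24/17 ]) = [ - 97, - 94, - 26.72, - 14, - 37/3 , - 6, 24/17, 8, 11, 26,28, 51,55, 64,68, 87,91 ] 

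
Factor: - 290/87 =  - 2^1*3^(  -  1 ) * 5^1 = -  10/3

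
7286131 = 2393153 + 4892978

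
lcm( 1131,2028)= 58812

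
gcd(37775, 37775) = 37775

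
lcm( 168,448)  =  1344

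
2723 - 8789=-6066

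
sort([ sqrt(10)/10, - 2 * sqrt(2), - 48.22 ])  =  [ - 48.22, - 2 * sqrt(2), sqrt(10) /10 ] 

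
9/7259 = 9/7259 = 0.00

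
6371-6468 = -97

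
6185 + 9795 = 15980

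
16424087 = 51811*317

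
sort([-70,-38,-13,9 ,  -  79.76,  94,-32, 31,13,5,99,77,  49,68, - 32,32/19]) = [  -  79.76,-70, - 38, - 32 , - 32,-13,32/19,  5,9, 13,  31 , 49, 68,77,94 , 99]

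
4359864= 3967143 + 392721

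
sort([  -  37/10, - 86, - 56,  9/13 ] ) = [ - 86, - 56, - 37/10 , 9/13 ]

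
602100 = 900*669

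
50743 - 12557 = 38186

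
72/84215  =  72/84215 = 0.00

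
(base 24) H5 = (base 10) 413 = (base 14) 217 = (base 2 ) 110011101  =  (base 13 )25a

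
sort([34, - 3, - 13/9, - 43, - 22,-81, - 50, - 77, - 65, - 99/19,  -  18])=[ - 81,-77,-65,-50,-43, - 22, - 18,  -  99/19,- 3, - 13/9,  34]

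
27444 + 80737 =108181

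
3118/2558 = 1  +  280/1279= 1.22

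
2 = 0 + 2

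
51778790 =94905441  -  43126651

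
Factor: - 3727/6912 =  -2^( - 8)*3^( - 3)*3727^1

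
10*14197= 141970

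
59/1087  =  59/1087  =  0.05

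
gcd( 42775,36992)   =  1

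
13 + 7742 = 7755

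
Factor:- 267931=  - 29^1 * 9239^1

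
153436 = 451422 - 297986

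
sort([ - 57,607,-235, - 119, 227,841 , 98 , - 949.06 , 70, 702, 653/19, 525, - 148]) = [ - 949.06, - 235, - 148, - 119 , - 57, 653/19,70,98,227,  525, 607 , 702,841 ]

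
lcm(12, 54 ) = 108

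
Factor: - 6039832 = -2^3*754979^1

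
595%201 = 193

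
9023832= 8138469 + 885363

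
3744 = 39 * 96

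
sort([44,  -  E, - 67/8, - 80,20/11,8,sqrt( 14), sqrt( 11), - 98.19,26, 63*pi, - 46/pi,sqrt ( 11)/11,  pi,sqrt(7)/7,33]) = [ - 98.19,-80, - 46/pi, - 67/8,-E,sqrt( 11)/11 , sqrt( 7)/7,20/11,pi,sqrt( 11), sqrt( 14 ), 8,26,33,44,63*pi ]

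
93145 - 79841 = 13304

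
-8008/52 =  - 154 = - 154.00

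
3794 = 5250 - 1456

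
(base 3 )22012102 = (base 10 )5978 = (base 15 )1b88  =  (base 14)2270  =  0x175A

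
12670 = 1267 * 10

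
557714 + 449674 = 1007388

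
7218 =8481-1263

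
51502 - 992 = 50510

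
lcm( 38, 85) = 3230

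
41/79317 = 41/79317 = 0.00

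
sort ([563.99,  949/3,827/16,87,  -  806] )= [ - 806, 827/16, 87,949/3,  563.99 ] 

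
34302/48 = 714+5/8 = 714.62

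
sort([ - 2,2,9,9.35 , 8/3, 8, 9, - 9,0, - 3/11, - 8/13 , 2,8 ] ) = [ - 9 , - 2,-8/13 ,-3/11 , 0,2,2, 8/3, 8,8,9,9, 9.35 ] 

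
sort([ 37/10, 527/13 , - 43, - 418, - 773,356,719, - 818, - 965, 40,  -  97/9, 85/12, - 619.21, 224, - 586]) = [ - 965 , -818, - 773,  -  619.21,-586, - 418, - 43, - 97/9, 37/10, 85/12,40, 527/13, 224,  356, 719]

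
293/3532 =293/3532 = 0.08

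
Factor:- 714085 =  - 5^1*17^1*31^1*271^1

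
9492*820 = 7783440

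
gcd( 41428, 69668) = 4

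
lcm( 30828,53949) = 215796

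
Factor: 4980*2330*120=2^6*3^2*5^3*83^1*233^1=1392408000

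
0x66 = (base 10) 102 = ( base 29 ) 3F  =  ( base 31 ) 39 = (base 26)3o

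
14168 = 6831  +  7337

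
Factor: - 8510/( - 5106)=5/3 = 3^(  -  1 )*5^1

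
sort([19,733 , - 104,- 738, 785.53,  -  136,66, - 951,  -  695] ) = [-951,- 738, - 695, - 136,-104,19,66,  733,  785.53] 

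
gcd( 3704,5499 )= 1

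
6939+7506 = 14445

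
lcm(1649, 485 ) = 8245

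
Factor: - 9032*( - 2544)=22977408 = 2^7*3^1*53^1*1129^1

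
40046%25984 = 14062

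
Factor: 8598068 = 2^2 *2149517^1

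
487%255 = 232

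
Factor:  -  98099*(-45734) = 4486459666 = 2^1* 13^1*263^1 * 373^1 * 1759^1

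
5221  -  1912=3309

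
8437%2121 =2074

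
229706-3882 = 225824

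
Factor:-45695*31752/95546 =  - 725453820/47773 = - 2^2*3^4 * 5^1*7^2*11^( - 1 ) * 13^1*19^1*37^1*43^( - 1 )*101^(  -  1 )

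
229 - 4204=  - 3975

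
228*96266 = 21948648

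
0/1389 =0 = 0.00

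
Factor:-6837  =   - 3^1*43^1*53^1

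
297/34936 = 27/3176=0.01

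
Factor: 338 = 2^1*13^2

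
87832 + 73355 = 161187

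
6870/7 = 6870/7 = 981.43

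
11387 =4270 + 7117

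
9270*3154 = 29237580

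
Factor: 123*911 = 112053   =  3^1*41^1*911^1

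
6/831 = 2/277 = 0.01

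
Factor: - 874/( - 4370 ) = 1/5 =5^ ( - 1 ) 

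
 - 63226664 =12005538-75232202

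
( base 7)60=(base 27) 1F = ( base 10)42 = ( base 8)52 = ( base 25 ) 1h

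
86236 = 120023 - 33787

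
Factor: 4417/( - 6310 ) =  - 2^(-1)*5^(-1 )*7^1 = - 7/10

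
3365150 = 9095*370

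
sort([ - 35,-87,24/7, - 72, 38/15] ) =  [ - 87 , - 72, - 35,38/15,24/7 ]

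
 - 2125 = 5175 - 7300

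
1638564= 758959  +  879605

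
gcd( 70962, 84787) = 1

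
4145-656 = 3489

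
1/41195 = 1/41195 = 0.00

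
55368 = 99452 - 44084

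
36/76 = 9/19= 0.47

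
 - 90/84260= - 1 + 8417/8426 = - 0.00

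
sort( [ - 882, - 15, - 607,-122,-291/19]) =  [-882 , - 607, - 122, - 291/19,-15] 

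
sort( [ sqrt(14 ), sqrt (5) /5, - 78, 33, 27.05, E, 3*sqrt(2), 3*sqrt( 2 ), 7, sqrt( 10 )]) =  [ - 78, sqrt(5) /5,  E, sqrt( 10), sqrt(14 ),3*sqrt( 2),3*sqrt( 2 ), 7, 27.05, 33]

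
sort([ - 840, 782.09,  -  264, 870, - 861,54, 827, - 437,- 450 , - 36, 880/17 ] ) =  [-861, - 840, - 450, - 437, - 264, -36,880/17, 54, 782.09,827,870]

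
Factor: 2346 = 2^1*3^1*17^1*23^1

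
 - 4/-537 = 4/537 = 0.01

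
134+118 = 252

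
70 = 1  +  69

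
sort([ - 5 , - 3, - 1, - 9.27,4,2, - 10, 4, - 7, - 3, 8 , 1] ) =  [  -  10,  -  9.27, - 7, - 5,-3, -3 , - 1, 1,2,4, 4,8]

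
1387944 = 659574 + 728370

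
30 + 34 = 64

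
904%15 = 4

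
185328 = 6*30888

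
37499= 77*487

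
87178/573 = 87178/573 = 152.14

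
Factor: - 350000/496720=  - 625/887 = -5^4 * 887^( - 1 )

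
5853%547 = 383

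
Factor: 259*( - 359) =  - 7^1*37^1*359^1= -92981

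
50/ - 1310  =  -1 + 126/131  =  -0.04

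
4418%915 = 758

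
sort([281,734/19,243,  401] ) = [ 734/19,243,281, 401 ]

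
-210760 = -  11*19160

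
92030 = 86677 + 5353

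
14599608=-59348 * ( - 246) 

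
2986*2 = 5972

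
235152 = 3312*71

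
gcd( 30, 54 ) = 6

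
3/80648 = 3/80648 = 0.00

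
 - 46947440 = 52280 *( - 898 ) 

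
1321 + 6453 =7774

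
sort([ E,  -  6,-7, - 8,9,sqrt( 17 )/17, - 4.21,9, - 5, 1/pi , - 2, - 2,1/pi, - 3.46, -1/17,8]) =[  -  8, - 7,- 6, - 5 , - 4.21, - 3.46, -2, - 2, - 1/17,sqrt (17)/17, 1/pi , 1/pi, E, 8,9,9 ]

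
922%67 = 51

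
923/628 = 1 + 295/628 = 1.47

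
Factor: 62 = 2^1*31^1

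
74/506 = 37/253 = 0.15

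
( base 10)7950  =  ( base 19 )1308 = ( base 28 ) a3q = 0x1F0E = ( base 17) 1A8B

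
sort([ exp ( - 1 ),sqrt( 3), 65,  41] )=[ exp ( - 1),sqrt(3), 41 , 65]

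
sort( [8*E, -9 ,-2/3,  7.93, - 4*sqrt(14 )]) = [ - 4*sqrt(14),  -  9,-2/3,7.93,8*E] 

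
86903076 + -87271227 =- 368151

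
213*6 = 1278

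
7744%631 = 172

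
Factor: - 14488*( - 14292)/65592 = 2^2 * 397^1*911^(- 1 )*1811^1 =2875868/911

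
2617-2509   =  108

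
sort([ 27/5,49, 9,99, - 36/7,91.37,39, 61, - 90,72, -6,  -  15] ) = [-90, - 15, -6, - 36/7,27/5, 9,39,49, 61,72,91.37,99 ] 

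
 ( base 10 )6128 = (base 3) 22101222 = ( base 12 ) 3668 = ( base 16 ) 17F0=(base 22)CEC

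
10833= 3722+7111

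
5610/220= 51/2 = 25.50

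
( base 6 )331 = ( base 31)43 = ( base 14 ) 91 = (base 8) 177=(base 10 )127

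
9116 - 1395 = 7721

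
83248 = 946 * 88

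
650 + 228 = 878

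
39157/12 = 3263 + 1/12 = 3263.08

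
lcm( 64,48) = 192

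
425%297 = 128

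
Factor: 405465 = 3^1*5^1*27031^1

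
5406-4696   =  710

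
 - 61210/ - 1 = 61210 + 0/1= 61210.00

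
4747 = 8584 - 3837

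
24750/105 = 235+5/7 = 235.71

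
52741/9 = 52741/9 = 5860.11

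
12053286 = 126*95661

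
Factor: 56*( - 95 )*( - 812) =4319840 =2^5 *5^1 * 7^2*19^1*29^1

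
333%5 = 3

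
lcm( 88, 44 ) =88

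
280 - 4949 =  - 4669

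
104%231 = 104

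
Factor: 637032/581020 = 762/695 = 2^1*3^1* 5^(  -  1) * 127^1*  139^( -1) 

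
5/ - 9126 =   -  5/9126 = -  0.00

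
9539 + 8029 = 17568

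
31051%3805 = 611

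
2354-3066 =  - 712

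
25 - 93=- 68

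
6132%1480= 212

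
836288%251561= 81605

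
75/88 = 75/88 = 0.85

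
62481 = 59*1059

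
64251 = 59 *1089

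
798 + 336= 1134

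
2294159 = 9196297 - 6902138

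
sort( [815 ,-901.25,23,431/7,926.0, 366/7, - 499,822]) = [  -  901.25, - 499,23,366/7,431/7,  815, 822, 926.0]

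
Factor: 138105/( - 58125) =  - 297/125 = - 3^3*5^( - 3 )  *  11^1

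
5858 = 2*2929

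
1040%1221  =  1040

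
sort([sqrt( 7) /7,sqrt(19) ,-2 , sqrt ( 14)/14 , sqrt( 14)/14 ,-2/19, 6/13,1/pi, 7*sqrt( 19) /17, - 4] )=[ - 4, - 2, - 2/19,sqrt(14)/14,sqrt( 14) /14,1/pi , sqrt(7)/7,  6/13,  7*sqrt( 19 )/17, sqrt(19 )] 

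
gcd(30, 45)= 15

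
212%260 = 212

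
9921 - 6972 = 2949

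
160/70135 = 32/14027 =0.00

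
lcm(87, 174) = 174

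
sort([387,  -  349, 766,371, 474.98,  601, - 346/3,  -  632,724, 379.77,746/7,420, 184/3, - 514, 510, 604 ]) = [-632, - 514,  -  349, - 346/3,184/3,746/7, 371,379.77,387,420,474.98, 510,601,604 , 724,766] 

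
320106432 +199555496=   519661928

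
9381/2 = 4690 +1/2 = 4690.50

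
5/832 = 5/832=0.01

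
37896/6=6316 = 6316.00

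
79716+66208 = 145924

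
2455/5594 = 2455/5594 = 0.44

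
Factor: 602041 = 11^1 * 229^1*239^1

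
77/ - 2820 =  - 1  +  2743/2820 = -  0.03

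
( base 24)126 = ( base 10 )630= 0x276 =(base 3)212100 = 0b1001110110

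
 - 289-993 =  - 1282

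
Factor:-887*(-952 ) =844424 = 2^3*7^1*17^1*887^1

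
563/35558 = 563/35558 = 0.02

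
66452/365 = 66452/365  =  182.06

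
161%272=161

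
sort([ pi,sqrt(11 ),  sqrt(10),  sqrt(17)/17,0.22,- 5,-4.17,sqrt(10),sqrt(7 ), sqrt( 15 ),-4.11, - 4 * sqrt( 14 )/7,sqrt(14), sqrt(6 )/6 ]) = [-5, -4.17,- 4.11, - 4*sqrt(14 )/7,0.22,sqrt(17)/17,  sqrt( 6) /6, sqrt(7),  pi, sqrt(10 ),  sqrt (10 ),sqrt (11 ), sqrt ( 14 ),sqrt (15 )] 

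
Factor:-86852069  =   - 6397^1 * 13577^1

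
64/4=16=16.00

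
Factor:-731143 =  - 7^1*149^1*701^1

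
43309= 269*161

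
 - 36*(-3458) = 124488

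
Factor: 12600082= 2^1 * 11^1 *463^1 * 1237^1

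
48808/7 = 48808/7 = 6972.57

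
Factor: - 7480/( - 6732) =2^1*3^( -2)*5^1 = 10/9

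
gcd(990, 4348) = 2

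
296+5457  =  5753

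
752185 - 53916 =698269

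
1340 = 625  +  715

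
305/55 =61/11 = 5.55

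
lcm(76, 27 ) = 2052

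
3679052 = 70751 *52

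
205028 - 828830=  - 623802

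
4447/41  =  108 + 19/41=108.46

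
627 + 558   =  1185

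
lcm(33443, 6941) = 367873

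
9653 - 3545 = 6108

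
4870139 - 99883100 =  -  95012961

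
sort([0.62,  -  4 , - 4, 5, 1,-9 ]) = [- 9,  -  4, - 4,0.62,1,  5] 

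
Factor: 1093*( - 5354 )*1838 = -2^2*919^1*1093^1*2677^1 = -10755832636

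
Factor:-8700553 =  - 31^1*59^1*67^1*71^1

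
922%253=163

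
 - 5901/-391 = 5901/391 = 15.09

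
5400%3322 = 2078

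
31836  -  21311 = 10525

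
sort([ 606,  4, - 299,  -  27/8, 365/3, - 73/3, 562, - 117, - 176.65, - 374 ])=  [-374,  -  299, - 176.65,-117,  -  73/3, - 27/8, 4 , 365/3,562, 606]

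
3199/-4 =-800 + 1/4  =  - 799.75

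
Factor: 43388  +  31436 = 74824  =  2^3*47^1*199^1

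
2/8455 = 2/8455 = 0.00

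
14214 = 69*206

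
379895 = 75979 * 5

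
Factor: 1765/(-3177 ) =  - 5/9  =  - 3^( - 2)*5^1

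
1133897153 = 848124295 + 285772858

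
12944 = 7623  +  5321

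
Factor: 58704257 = 23^1  *  2552359^1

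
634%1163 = 634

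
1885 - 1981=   -  96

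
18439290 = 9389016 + 9050274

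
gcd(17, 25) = 1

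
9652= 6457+3195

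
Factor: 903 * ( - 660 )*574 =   -  2^3*3^2*5^1*7^2*11^1*41^1*43^1 = -  342092520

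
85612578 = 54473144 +31139434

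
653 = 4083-3430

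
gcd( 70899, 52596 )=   3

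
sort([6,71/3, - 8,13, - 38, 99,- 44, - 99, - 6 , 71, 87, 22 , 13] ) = [ - 99, - 44, - 38 , - 8, - 6 , 6  ,  13,  13,22,71/3, 71 , 87, 99 ] 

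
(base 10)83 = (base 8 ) 123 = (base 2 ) 1010011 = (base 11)76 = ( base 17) 4f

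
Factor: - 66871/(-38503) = 7^1*41^1 * 139^( - 1)*233^1*277^(  -  1)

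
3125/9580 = 625/1916 = 0.33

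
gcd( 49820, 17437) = 2491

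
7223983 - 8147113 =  - 923130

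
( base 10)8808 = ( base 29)ADL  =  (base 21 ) jk9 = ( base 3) 110002020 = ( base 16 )2268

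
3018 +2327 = 5345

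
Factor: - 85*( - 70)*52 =309400 = 2^3 * 5^2*7^1*13^1*17^1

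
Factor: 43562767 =53^1*821939^1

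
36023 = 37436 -1413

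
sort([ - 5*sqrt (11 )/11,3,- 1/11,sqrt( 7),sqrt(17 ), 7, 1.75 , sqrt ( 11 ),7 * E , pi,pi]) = [ - 5*sqrt(11 )/11, - 1/11 , 1.75,sqrt(7),3,pi, pi , sqrt( 11),sqrt(17),7 , 7 * E ] 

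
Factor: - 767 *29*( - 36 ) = 800748=2^2 *3^2*13^1*29^1 * 59^1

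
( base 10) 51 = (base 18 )2F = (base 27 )1o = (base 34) 1H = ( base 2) 110011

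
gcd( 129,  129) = 129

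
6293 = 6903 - 610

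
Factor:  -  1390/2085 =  - 2/3 = - 2^1*3^( - 1 )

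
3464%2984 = 480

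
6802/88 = 3401/44 = 77.30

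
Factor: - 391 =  - 17^1*23^1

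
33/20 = 1+13/20 = 1.65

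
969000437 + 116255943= 1085256380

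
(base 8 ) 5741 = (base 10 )3041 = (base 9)4148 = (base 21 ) 6ih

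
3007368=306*9828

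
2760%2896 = 2760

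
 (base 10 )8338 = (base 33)7lm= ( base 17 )1BE8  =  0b10000010010010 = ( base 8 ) 20222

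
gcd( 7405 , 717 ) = 1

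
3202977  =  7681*417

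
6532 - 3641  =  2891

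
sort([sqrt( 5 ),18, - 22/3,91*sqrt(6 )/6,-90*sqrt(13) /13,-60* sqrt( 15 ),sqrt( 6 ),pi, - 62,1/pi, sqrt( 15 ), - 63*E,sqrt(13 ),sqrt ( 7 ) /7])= [ - 60*sqrt( 15), - 63*E, - 62, - 90*sqrt(13) /13,- 22/3,1/pi,sqrt(7)/7,sqrt( 5), sqrt( 6),pi,sqrt( 13 ),sqrt( 15 ),18,91*sqrt( 6)/6]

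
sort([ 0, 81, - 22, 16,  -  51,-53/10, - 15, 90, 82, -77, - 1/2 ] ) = [- 77 , - 51,-22, - 15, - 53/10, - 1/2,0, 16,81, 82, 90 ]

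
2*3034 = 6068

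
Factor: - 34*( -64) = 2176= 2^7*17^1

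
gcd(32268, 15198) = 6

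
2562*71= 181902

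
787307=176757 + 610550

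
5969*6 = 35814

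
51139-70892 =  - 19753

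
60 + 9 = 69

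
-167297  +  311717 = 144420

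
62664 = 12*5222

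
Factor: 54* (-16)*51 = -2^5*3^4*17^1 = - 44064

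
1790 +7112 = 8902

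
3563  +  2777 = 6340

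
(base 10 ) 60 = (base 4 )330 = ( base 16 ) 3C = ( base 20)30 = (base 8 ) 74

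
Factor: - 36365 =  - 5^1*7^1  *  1039^1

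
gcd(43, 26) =1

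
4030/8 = 503 + 3/4 = 503.75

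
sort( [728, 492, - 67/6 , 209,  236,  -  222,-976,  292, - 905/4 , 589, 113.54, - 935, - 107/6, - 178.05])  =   [  -  976, - 935, - 905/4, - 222 , - 178.05, - 107/6,  -  67/6, 113.54, 209, 236, 292  ,  492, 589 , 728 ] 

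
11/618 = 11/618 = 0.02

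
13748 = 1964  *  7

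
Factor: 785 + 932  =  1717= 17^1*101^1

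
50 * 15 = 750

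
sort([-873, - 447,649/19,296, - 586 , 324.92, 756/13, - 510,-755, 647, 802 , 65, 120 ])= [ - 873, - 755,-586, - 510, - 447, 649/19,756/13, 65,120, 296,324.92 , 647 , 802 ]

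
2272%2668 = 2272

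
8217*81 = 665577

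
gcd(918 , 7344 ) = 918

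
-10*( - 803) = 8030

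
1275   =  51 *25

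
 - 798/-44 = 399/22 = 18.14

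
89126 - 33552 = 55574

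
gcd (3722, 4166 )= 2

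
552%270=12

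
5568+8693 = 14261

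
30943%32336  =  30943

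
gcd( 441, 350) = 7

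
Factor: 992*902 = 894784=2^6*11^1 * 31^1*41^1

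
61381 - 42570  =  18811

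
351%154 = 43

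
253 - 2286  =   - 2033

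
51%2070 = 51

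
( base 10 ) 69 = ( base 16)45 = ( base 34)21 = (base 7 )126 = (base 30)29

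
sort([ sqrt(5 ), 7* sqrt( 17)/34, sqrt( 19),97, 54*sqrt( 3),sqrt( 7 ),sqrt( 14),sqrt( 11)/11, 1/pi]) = [sqrt( 11)/11,1/pi, 7 * sqrt(17 )/34 , sqrt( 5),  sqrt( 7),sqrt(14),sqrt( 19),54 * sqrt( 3 ), 97 ]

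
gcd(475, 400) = 25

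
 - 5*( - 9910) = 49550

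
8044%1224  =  700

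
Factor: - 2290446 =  - 2^1*3^2*127247^1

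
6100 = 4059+2041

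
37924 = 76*499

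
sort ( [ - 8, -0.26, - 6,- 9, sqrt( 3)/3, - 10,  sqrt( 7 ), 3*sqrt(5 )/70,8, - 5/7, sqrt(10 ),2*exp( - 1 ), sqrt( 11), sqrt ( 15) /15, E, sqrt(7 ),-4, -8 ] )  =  [ - 10, - 9,-8, - 8,-6 , - 4, - 5/7, -0.26, 3* sqrt(5)/70, sqrt( 15)/15, sqrt ( 3)/3, 2*exp( - 1), sqrt ( 7), sqrt(7),  E, sqrt( 10 ), sqrt(11), 8 ] 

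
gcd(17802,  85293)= 9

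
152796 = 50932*3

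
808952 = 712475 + 96477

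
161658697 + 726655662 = 888314359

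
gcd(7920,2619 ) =9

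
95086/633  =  95086/633 =150.21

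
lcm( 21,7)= 21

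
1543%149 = 53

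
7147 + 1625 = 8772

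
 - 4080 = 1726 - 5806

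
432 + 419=851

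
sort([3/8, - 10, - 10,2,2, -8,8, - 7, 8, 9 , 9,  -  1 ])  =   [ - 10, - 10,  -  8,- 7,-1,3/8, 2,2,8, 8,9, 9] 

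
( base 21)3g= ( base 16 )4F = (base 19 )43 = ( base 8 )117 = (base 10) 79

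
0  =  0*458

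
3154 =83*38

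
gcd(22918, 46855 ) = 1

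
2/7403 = 2/7403  =  0.00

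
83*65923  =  5471609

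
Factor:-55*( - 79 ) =4345 = 5^1*11^1*79^1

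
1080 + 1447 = 2527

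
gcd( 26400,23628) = 132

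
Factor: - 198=- 2^1*3^2*11^1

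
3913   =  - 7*( - 559)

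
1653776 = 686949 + 966827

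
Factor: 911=911^1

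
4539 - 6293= - 1754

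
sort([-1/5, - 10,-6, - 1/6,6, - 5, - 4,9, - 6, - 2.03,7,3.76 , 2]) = [ - 10, - 6, - 6, - 5, -4, - 2.03, - 1/5, - 1/6 , 2,3.76, 6,7,  9 ] 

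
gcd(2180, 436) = 436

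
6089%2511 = 1067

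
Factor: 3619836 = 2^2 * 3^3 * 11^2 * 277^1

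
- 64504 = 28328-92832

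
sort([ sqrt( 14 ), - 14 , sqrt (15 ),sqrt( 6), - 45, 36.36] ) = [-45, - 14, sqrt( 6 ), sqrt(14), sqrt (15 ), 36.36] 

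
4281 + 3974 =8255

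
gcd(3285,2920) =365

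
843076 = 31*27196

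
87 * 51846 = 4510602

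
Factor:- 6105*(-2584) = 2^3 * 3^1*5^1*11^1*17^1*19^1*37^1 = 15775320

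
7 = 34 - 27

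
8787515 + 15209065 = 23996580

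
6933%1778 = 1599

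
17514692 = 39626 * 442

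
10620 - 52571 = -41951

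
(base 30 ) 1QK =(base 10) 1700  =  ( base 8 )3244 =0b11010100100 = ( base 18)548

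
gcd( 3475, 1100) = 25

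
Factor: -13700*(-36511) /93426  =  250100350/46713 = 2^1*3^(-1)*5^2 * 23^ ( - 1)*29^1* 137^1*677^(- 1)*1259^1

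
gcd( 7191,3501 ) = 9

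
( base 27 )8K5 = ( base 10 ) 6377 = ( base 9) 8665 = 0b1100011101001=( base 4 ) 1203221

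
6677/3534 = 6677/3534 = 1.89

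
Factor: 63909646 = 2^1*103^1*199^1*1559^1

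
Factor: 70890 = 2^1*3^1*5^1 * 17^1*139^1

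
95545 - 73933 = 21612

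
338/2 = 169 = 169.00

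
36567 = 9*4063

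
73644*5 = 368220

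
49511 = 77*643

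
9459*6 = 56754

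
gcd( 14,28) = 14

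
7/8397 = 7/8397 = 0.00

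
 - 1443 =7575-9018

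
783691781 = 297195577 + 486496204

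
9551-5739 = 3812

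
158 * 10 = 1580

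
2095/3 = 698 + 1/3 = 698.33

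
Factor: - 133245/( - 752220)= 141/796 = 2^( - 2)*3^1*47^1*199^( - 1)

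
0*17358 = 0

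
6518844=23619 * 276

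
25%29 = 25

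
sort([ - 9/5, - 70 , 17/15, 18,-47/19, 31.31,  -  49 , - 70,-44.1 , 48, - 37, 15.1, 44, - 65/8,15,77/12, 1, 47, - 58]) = [ - 70, - 70, - 58, - 49,-44.1, - 37, - 65/8 , - 47/19, - 9/5,1,17/15, 77/12, 15,15.1,18, 31.31,44,47,48]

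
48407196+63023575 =111430771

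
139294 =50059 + 89235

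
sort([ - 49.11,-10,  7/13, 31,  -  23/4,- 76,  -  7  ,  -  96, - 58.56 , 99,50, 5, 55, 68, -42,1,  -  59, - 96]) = [-96,-96,-76, - 59, - 58.56, - 49.11, -42, - 10, - 7, - 23/4,7/13, 1, 5, 31 , 50,55,68,99 ]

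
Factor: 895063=13^1 * 31^1*2221^1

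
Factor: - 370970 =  - 2^1*5^1*37097^1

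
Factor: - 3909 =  - 3^1*1303^1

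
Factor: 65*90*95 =2^1*3^2*5^3*13^1*19^1 = 555750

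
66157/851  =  77 + 630/851 = 77.74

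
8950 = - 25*( - 358 ) 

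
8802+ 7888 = 16690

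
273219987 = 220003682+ 53216305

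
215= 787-572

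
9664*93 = 898752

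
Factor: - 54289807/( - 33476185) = 5^( - 1)*11^1*13^1*379649^1*6695237^( - 1 ) 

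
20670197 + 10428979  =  31099176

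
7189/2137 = 7189/2137= 3.36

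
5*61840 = 309200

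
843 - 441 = 402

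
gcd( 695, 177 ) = 1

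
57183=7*8169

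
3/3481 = 3/3481 = 0.00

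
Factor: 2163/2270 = 2^( - 1 )*3^1*5^ (-1)*7^1*  103^1*227^(  -  1 )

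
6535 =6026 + 509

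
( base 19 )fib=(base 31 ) 602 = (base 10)5768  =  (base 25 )95I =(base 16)1688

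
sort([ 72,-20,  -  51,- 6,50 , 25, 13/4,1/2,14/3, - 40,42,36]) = [-51  , - 40,-20, - 6 , 1/2,13/4,14/3, 25, 36, 42 , 50, 72]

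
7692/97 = 7692/97 =79.30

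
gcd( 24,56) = 8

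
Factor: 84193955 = 5^1*83^1*202877^1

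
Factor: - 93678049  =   - 5399^1*17351^1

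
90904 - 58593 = 32311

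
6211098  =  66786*93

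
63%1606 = 63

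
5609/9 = 623 + 2/9= 623.22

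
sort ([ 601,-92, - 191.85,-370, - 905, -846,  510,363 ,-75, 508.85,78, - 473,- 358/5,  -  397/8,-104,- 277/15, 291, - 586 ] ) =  [ - 905, - 846, - 586, - 473,-370, - 191.85, -104,-92, - 75,-358/5 ,-397/8, - 277/15, 78  ,  291,363,508.85,510, 601 ]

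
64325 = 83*775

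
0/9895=0 = 0.00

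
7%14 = 7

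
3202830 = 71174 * 45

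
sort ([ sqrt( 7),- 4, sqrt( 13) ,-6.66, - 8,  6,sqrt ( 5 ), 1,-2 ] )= [ - 8, - 6.66, - 4,- 2 , 1,sqrt( 5 ),sqrt(7),sqrt( 13 ), 6]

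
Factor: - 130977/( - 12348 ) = 297/28 = 2^ ( - 2)*3^3*7^( - 1)  *11^1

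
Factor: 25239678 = 2^1*3^1*4206613^1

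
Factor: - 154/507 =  - 2^1*3^( - 1)*7^1*11^1*13^( - 2 )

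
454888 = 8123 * 56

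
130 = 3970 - 3840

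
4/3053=4/3053=0.00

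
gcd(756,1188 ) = 108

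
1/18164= 1/18164 =0.00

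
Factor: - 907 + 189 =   -  718 = -  2^1 * 359^1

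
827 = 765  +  62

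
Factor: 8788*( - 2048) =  - 2^13 * 13^3 = - 17997824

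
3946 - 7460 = - 3514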